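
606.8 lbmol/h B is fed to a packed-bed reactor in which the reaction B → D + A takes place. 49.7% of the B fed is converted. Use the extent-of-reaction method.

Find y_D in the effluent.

0.332

B reacted = 0.497 × 606.8 = 301.6 lbmol/h; ν_B = −1, so ξ = 301.6/1 = 301.6 lbmol/h.
Outlet amounts (n = n₀ + ν ξ):
  B: 606.8 − 1(301.6) = 305.2
  D: 0 + 1(301.6) = 301.6
  A: 0 + 1(301.6) = 301.6
Total out = 908.4 lbmol/h; y_D = 301.6 / 908.4 = 0.332.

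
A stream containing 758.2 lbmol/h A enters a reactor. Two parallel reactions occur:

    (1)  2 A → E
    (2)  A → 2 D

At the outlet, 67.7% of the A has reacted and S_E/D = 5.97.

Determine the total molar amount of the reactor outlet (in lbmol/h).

Conversion of A: A consumed = 0.677 × 758.2 = 513.3 lbmol/h = 2ξ₁ + 1ξ₂.
Selectivity: 1ξ₁ / (2ξ₂) = 5.97 → ξ₁ = 11.94 ξ₂.
Substitute: (2·11.94 + 1) ξ₂ = 513.3 → ξ₂ = 20.63 lbmol/h, ξ₁ = 246.3 lbmol/h.
Outlet amounts (n = n₀ + Σ ν·ξ):
  A: 758.2 − 2(246.3) − 1(20.63) = 244.9
  E: 0 + 1(246.3) = 246.3
  D: 0 + 2(20.63) = 41.26
Total out = 244.9 + 246.3 + 41.26 = 532.5 lbmol/h.

532 lbmol/h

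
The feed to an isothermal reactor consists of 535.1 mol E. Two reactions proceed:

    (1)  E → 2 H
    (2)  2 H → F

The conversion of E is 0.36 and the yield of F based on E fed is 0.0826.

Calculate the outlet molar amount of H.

297 mol

Conversion of E: E consumed = 1ξ₁ = 0.36 × 535.1 → ξ₁ = 192.6 mol.
Yield of F: 1ξ₂ / 535.1 = 0.0826 → ξ₂ = 44.2 mol.
Outlet amounts (n = n₀ + Σ ν·ξ):
  E: 535.1 − 1(192.6) = 342.5
  H: 0 + 2(192.6) − 2(44.2) = 296.9
  F: 0 + 1(44.2) = 44.2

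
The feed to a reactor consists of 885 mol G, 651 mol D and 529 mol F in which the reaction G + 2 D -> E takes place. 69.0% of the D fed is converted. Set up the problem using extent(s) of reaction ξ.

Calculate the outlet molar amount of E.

D reacted = 0.69 × 651 = 449.2 mol; ν_D = −2, so ξ = 449.2/2 = 224.6 mol.
Outlet amounts (n = n₀ + ν ξ):
  G: 885 − 1(224.6) = 660.4
  D: 651 − 2(224.6) = 201.8
  E: 0 + 1(224.6) = 224.6
  F: 529 (inert)

225 mol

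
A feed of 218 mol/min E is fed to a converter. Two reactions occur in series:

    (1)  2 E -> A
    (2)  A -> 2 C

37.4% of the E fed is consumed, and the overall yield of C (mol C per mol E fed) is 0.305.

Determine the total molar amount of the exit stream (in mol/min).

210 mol/min

Conversion of E: E consumed = 2ξ₁ = 0.374 × 218 → ξ₁ = 40.77 mol/min.
Yield of C: 2ξ₂ / 218 = 0.305 → ξ₂ = 33.24 mol/min.
Outlet amounts (n = n₀ + Σ ν·ξ):
  E: 218 − 2(40.77) = 136.5
  A: 0 + 1(40.77) − 1(33.24) = 7.521
  C: 0 + 2(33.24) = 66.49
Total out = 136.5 + 7.521 + 66.49 = 210.5 mol/min.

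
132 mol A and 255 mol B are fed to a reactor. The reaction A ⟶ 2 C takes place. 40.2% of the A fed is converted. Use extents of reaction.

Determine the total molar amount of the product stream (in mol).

A reacted = 0.402 × 132 = 53.06 mol; ν_A = −1, so ξ = 53.06/1 = 53.06 mol.
Outlet amounts (n = n₀ + ν ξ):
  A: 132 − 1(53.06) = 78.94
  C: 0 + 2(53.06) = 106.1
  B: 255 (inert)
Total out = 78.94 + 106.1 + 255 = 440.1 mol.

440 mol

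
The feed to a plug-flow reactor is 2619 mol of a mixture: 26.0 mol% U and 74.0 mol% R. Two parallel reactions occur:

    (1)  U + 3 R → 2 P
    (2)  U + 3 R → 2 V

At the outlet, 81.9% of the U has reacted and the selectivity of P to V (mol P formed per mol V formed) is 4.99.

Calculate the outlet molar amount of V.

Conversion of U: U consumed = 0.819 × 680.9 = 557.7 mol = 1ξ₁ + 1ξ₂.
Selectivity: 2ξ₁ / (2ξ₂) = 4.99 → ξ₁ = 4.99 ξ₂.
Substitute: (1·4.99 + 1) ξ₂ = 557.7 → ξ₂ = 93.1 mol, ξ₁ = 464.6 mol.
Outlet amounts (n = n₀ + Σ ν·ξ):
  U: 680.9 − 1(464.6) − 1(93.1) = 123.3
  R: 1938 − 3(464.6) − 3(93.1) = 265
  P: 0 + 2(464.6) = 929.2
  V: 0 + 2(93.1) = 186.2

186 mol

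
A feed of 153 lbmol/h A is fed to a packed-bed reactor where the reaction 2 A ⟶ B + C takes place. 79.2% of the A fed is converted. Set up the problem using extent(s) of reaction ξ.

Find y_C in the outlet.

A reacted = 0.792 × 153 = 121.2 lbmol/h; ν_A = −2, so ξ = 121.2/2 = 60.59 lbmol/h.
Outlet amounts (n = n₀ + ν ξ):
  A: 153 − 2(60.59) = 31.82
  B: 0 + 1(60.59) = 60.59
  C: 0 + 1(60.59) = 60.59
Total out = 153 lbmol/h; y_C = 60.59 / 153 = 0.396.

0.396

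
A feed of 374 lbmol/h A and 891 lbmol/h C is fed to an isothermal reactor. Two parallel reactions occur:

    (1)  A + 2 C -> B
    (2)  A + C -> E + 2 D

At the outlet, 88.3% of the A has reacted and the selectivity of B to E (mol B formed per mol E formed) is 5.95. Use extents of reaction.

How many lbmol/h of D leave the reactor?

Conversion of A: A consumed = 0.883 × 374 = 330.2 lbmol/h = 1ξ₁ + 1ξ₂.
Selectivity: 1ξ₁ / (1ξ₂) = 5.95 → ξ₁ = 5.95 ξ₂.
Substitute: (1·5.95 + 1) ξ₂ = 330.2 → ξ₂ = 47.52 lbmol/h, ξ₁ = 282.7 lbmol/h.
Outlet amounts (n = n₀ + Σ ν·ξ):
  A: 374 − 1(282.7) − 1(47.52) = 43.76
  C: 891 − 2(282.7) − 1(47.52) = 278
  B: 0 + 1(282.7) = 282.7
  E: 0 + 1(47.52) = 47.52
  D: 0 + 2(47.52) = 95.03

95 lbmol/h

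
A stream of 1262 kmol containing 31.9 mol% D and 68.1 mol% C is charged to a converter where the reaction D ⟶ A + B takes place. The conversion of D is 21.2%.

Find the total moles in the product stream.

D reacted = 0.212 × 402.6 = 85.35 kmol; ν_D = −1, so ξ = 85.35/1 = 85.35 kmol.
Outlet amounts (n = n₀ + ν ξ):
  D: 402.6 − 1(85.35) = 317.2
  A: 0 + 1(85.35) = 85.35
  B: 0 + 1(85.35) = 85.35
  C: 859.4 (inert)
Total out = 317.2 + 85.35 + 85.35 + 859.4 = 1347 kmol.

1350 kmol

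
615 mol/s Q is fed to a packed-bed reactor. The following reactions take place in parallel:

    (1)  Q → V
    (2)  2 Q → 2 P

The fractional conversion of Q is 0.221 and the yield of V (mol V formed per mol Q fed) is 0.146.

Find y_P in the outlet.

Yield of V: 1ξ₁ / 615 = 0.146 → ξ₁ = 89.79 mol/s.
Conversion of Q: 1ξ₁ + 2ξ₂ = 0.221 × 615 = 135.9 → ξ₂ = 23.06 mol/s.
Outlet amounts (n = n₀ + Σ ν·ξ):
  Q: 615 − 1(89.79) − 2(23.06) = 479.1
  V: 0 + 1(89.79) = 89.79
  P: 0 + 2(23.06) = 46.12
Total out = 615 mol/s; y_P = 46.12 / 615 = 0.075.

0.075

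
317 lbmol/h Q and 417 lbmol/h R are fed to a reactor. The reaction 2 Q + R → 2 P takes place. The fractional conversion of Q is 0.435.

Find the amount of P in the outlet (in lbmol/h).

Q reacted = 0.435 × 317 = 137.9 lbmol/h; ν_Q = −2, so ξ = 137.9/2 = 68.95 lbmol/h.
Outlet amounts (n = n₀ + ν ξ):
  Q: 317 − 2(68.95) = 179.1
  R: 417 − 1(68.95) = 348.1
  P: 0 + 2(68.95) = 137.9

138 lbmol/h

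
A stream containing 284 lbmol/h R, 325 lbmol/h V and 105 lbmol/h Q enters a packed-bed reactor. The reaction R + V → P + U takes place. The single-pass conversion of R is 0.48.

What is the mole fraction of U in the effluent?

0.191

R reacted = 0.48 × 284 = 136.3 lbmol/h; ν_R = −1, so ξ = 136.3/1 = 136.3 lbmol/h.
Outlet amounts (n = n₀ + ν ξ):
  R: 284 − 1(136.3) = 147.7
  V: 325 − 1(136.3) = 188.7
  P: 0 + 1(136.3) = 136.3
  U: 0 + 1(136.3) = 136.3
  Q: 105 (inert)
Total out = 714 lbmol/h; y_U = 136.3 / 714 = 0.1909.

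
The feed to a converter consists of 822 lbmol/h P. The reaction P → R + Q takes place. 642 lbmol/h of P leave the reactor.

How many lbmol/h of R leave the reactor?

180 lbmol/h

For P: n = n₀ − 1ξ → 642 = 822 − 1ξ, giving ξ = 180 lbmol/h.
Outlet amounts (n = n₀ + ν ξ):
  P: 822 − 1(180) = 642
  R: 0 + 1(180) = 180
  Q: 0 + 1(180) = 180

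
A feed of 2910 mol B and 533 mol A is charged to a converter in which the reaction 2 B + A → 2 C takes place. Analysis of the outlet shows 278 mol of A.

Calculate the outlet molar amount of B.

For A: n = n₀ − 1ξ → 278 = 533 − 1ξ, giving ξ = 255 mol.
Outlet amounts (n = n₀ + ν ξ):
  B: 2910 − 2(255) = 2400
  A: 533 − 1(255) = 278
  C: 0 + 2(255) = 510

2400 mol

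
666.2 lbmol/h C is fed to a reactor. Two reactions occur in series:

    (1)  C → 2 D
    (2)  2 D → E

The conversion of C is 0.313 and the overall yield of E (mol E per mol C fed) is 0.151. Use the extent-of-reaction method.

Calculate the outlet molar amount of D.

Conversion of C: C consumed = 1ξ₁ = 0.313 × 666.2 → ξ₁ = 208.5 lbmol/h.
Yield of E: 1ξ₂ / 666.2 = 0.151 → ξ₂ = 100.6 lbmol/h.
Outlet amounts (n = n₀ + Σ ν·ξ):
  C: 666.2 − 1(208.5) = 457.7
  D: 0 + 2(208.5) − 2(100.6) = 215.8
  E: 0 + 1(100.6) = 100.6

216 lbmol/h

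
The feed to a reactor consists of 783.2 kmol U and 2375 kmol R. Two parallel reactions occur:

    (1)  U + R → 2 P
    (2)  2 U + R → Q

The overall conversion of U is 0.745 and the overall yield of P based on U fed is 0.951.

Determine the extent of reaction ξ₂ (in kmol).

Yield of P: 2ξ₁ / 783.2 = 0.951 → ξ₁ = 372.4 kmol.
Conversion of U: 1ξ₁ + 2ξ₂ = 0.745 × 783.2 = 583.5 → ξ₂ = 105.5 kmol.
Outlet amounts (n = n₀ + Σ ν·ξ):
  U: 783.2 − 1(372.4) − 2(105.5) = 199.7
  R: 2375 − 1(372.4) − 1(105.5) = 1897
  P: 0 + 2(372.4) = 744.8
  Q: 0 + 1(105.5) = 105.5

ξ₂ = 106 kmol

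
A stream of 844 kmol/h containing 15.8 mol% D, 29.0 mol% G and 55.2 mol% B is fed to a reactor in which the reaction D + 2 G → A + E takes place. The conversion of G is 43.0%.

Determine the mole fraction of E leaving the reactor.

G reacted = 0.43 × 244.8 = 105.2 kmol/h; ν_G = −2, so ξ = 105.2/2 = 52.62 kmol/h.
Outlet amounts (n = n₀ + ν ξ):
  D: 133.4 − 1(52.62) = 80.73
  G: 244.8 − 2(52.62) = 139.5
  A: 0 + 1(52.62) = 52.62
  E: 0 + 1(52.62) = 52.62
  B: 465.9 (inert)
Total out = 791.4 kmol/h; y_E = 52.62 / 791.4 = 0.0665.

0.0665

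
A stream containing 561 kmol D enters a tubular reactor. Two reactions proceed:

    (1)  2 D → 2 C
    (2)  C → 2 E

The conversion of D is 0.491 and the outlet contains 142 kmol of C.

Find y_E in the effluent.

Conversion of D: D consumed = 2ξ₁ = 0.491 × 561 → ξ₁ = 137.7 kmol.
C balance: n_C = 0 + 2ξ₁ − 1ξ₂ = 142 → ξ₂ = (2·137.7 − 142)/1 = 133.5 kmol.
Outlet amounts (n = n₀ + Σ ν·ξ):
  D: 561 − 2(137.7) = 285.5
  C: 0 + 2(137.7) − 1(133.5) = 142
  E: 0 + 2(133.5) = 266.9
Total out = 694.5 kmol; y_E = 266.9 / 694.5 = 0.3843.

0.384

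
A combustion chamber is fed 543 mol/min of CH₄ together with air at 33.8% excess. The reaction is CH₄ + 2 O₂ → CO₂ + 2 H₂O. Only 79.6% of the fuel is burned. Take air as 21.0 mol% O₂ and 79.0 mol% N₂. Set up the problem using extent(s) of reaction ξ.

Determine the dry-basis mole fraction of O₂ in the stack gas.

0.0892

Stoichiometric O₂ = 2 × 543 = 1086 mol/min; O₂ fed = 1086 × 1.338 = 1453 mol/min.
N₂ fed = 1453 × 79/21 = 5466 mol/min.
Fuel reacted = 0.796 × 543 → ξ = 432.2 mol/min.
Outlet (n = n₀ + ν ξ):
  CH₄: 543 − 1(432.2) = 110.8
  O₂: 1453 − 2(432.2) = 588.6
  N₂: 5466 (inert)
  CO₂: 0 + 1(432.2) = 432.2
  H₂O: 0 + 2(432.2) = 864.5
Dry total = 6598 mol/min; y_O₂ (dry) = 588.6 / 6598 = 0.08921.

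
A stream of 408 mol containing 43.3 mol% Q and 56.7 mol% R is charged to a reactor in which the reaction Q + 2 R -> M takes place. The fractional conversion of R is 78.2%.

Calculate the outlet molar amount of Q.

86.2 mol

R reacted = 0.782 × 231.3 = 180.9 mol; ν_R = −2, so ξ = 180.9/2 = 90.45 mol.
Outlet amounts (n = n₀ + ν ξ):
  Q: 176.7 − 1(90.45) = 86.21
  R: 231.3 − 2(90.45) = 50.43
  M: 0 + 1(90.45) = 90.45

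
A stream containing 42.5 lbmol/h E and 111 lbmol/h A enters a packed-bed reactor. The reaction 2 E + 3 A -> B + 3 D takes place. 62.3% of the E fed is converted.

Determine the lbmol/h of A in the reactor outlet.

71.3 lbmol/h

E reacted = 0.623 × 42.5 = 26.48 lbmol/h; ν_E = −2, so ξ = 26.48/2 = 13.24 lbmol/h.
Outlet amounts (n = n₀ + ν ξ):
  E: 42.5 − 2(13.24) = 16.02
  A: 111 − 3(13.24) = 71.28
  B: 0 + 1(13.24) = 13.24
  D: 0 + 3(13.24) = 39.72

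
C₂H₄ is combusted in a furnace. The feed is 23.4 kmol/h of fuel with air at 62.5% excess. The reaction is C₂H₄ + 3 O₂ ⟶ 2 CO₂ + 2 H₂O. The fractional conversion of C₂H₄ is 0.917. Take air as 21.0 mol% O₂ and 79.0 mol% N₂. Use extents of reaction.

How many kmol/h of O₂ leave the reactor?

Stoichiometric O₂ = 3 × 23.4 = 70.2 kmol/h; O₂ fed = 70.2 × 1.625 = 114.1 kmol/h.
N₂ fed = 114.1 × 79/21 = 429.1 kmol/h.
Fuel reacted = 0.917 × 23.4 → ξ = 21.46 kmol/h.
Outlet (n = n₀ + ν ξ):
  C₂H₄: 23.4 − 1(21.46) = 1.942
  O₂: 114.1 − 3(21.46) = 49.7
  N₂: 429.1 (inert)
  CO₂: 0 + 2(21.46) = 42.92
  H₂O: 0 + 2(21.46) = 42.92

49.7 kmol/h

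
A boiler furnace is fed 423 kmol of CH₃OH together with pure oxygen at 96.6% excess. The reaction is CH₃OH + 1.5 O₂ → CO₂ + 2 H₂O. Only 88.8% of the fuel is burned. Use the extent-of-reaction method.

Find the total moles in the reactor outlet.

Stoichiometric O₂ = 1.5 × 423 = 634.5 kmol; O₂ fed = 634.5 × 1.966 = 1247 kmol.
Fuel reacted = 0.888 × 423 → ξ = 375.6 kmol.
Outlet (n = n₀ + ν ξ):
  CH₃OH: 423 − 1(375.6) = 47.38
  O₂: 1247 − 1.5(375.6) = 684
  CO₂: 0 + 1(375.6) = 375.6
  H₂O: 0 + 2(375.6) = 751.2
Total out = 47.38 + 684 + 375.6 + 751.2 = 1858 kmol.

1860 kmol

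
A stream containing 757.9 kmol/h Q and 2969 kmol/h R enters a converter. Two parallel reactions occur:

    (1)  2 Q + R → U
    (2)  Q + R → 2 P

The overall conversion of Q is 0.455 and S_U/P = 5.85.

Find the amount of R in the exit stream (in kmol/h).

Conversion of Q: Q consumed = 0.455 × 757.9 = 344.8 kmol/h = 2ξ₁ + 1ξ₂.
Selectivity: 1ξ₁ / (2ξ₂) = 5.85 → ξ₁ = 11.7 ξ₂.
Substitute: (2·11.7 + 1) ξ₂ = 344.8 → ξ₂ = 14.13 kmol/h, ξ₁ = 165.4 kmol/h.
Outlet amounts (n = n₀ + Σ ν·ξ):
  Q: 757.9 − 2(165.4) − 1(14.13) = 413.1
  R: 2969 − 1(165.4) − 1(14.13) = 2790
  U: 0 + 1(165.4) = 165.4
  P: 0 + 2(14.13) = 28.27

2790 kmol/h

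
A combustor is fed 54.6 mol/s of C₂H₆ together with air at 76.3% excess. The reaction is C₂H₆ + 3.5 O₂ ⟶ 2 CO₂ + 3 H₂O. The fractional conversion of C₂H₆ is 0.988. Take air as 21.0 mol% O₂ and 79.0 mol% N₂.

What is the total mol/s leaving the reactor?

1690 mol/s

Stoichiometric O₂ = 3.5 × 54.6 = 191.1 mol/s; O₂ fed = 191.1 × 1.763 = 336.9 mol/s.
N₂ fed = 336.9 × 79/21 = 1267 mol/s.
Fuel reacted = 0.988 × 54.6 → ξ = 53.94 mol/s.
Outlet (n = n₀ + ν ξ):
  C₂H₆: 54.6 − 1(53.94) = 0.6552
  O₂: 336.9 − 3.5(53.94) = 148.1
  N₂: 1267 (inert)
  CO₂: 0 + 2(53.94) = 107.9
  H₂O: 0 + 3(53.94) = 161.8
Total out = 0.6552 + 148.1 + 1267 + 107.9 + 161.8 = 1686 mol/s.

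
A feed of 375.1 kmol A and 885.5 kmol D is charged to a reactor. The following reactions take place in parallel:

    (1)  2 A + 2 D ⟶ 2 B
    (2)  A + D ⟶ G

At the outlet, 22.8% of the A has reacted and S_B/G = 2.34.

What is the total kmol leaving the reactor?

Conversion of A: A consumed = 0.228 × 375.1 = 85.52 kmol = 2ξ₁ + 1ξ₂.
Selectivity: 2ξ₁ / (1ξ₂) = 2.34 → ξ₁ = 1.17 ξ₂.
Substitute: (2·1.17 + 1) ξ₂ = 85.52 → ξ₂ = 25.61 kmol, ξ₁ = 29.96 kmol.
Outlet amounts (n = n₀ + Σ ν·ξ):
  A: 375.1 − 2(29.96) − 1(25.61) = 289.6
  D: 885.5 − 2(29.96) − 1(25.61) = 800
  B: 0 + 2(29.96) = 59.92
  G: 0 + 1(25.61) = 25.61
Total out = 289.6 + 800 + 59.92 + 25.61 = 1175 kmol.

1180 kmol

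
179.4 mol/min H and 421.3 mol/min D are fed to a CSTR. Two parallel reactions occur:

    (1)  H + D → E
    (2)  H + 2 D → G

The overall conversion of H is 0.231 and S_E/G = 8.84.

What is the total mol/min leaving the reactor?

555 mol/min

Conversion of H: H consumed = 0.231 × 179.4 = 41.44 mol/min = 1ξ₁ + 1ξ₂.
Selectivity: 1ξ₁ / (1ξ₂) = 8.84 → ξ₁ = 8.84 ξ₂.
Substitute: (1·8.84 + 1) ξ₂ = 41.44 → ξ₂ = 4.212 mol/min, ξ₁ = 37.23 mol/min.
Outlet amounts (n = n₀ + Σ ν·ξ):
  H: 179.4 − 1(37.23) − 1(4.212) = 138
  D: 421.3 − 1(37.23) − 2(4.212) = 375.6
  E: 0 + 1(37.23) = 37.23
  G: 0 + 1(4.212) = 4.212
Total out = 138 + 375.6 + 37.23 + 4.212 = 555 mol/min.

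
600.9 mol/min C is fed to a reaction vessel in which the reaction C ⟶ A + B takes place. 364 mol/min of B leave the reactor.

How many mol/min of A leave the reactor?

For B: n = n₀ + 1ξ → 364 = 0 + 1ξ, giving ξ = 364 mol/min.
Outlet amounts (n = n₀ + ν ξ):
  C: 600.9 − 1(364) = 236.9
  A: 0 + 1(364) = 364
  B: 0 + 1(364) = 364

364 mol/min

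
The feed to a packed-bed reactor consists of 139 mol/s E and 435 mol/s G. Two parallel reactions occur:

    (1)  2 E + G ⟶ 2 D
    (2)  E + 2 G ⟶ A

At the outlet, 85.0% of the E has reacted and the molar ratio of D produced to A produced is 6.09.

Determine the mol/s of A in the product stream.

16.7 mol/s

Conversion of E: E consumed = 0.85 × 139 = 118.1 mol/s = 2ξ₁ + 1ξ₂.
Selectivity: 2ξ₁ / (1ξ₂) = 6.09 → ξ₁ = 3.045 ξ₂.
Substitute: (2·3.045 + 1) ξ₂ = 118.1 → ξ₂ = 16.66 mol/s, ξ₁ = 50.74 mol/s.
Outlet amounts (n = n₀ + Σ ν·ξ):
  E: 139 − 2(50.74) − 1(16.66) = 20.85
  G: 435 − 1(50.74) − 2(16.66) = 350.9
  D: 0 + 2(50.74) = 101.5
  A: 0 + 1(16.66) = 16.66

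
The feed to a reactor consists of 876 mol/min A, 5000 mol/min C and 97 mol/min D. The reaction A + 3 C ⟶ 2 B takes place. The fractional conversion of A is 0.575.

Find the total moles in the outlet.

A reacted = 0.575 × 876 = 503.7 mol/min; ν_A = −1, so ξ = 503.7/1 = 503.7 mol/min.
Outlet amounts (n = n₀ + ν ξ):
  A: 876 − 1(503.7) = 372.3
  C: 5000 − 3(503.7) = 3489
  B: 0 + 2(503.7) = 1007
  D: 97 (inert)
Total out = 372.3 + 3489 + 1007 + 97 = 4966 mol/min.

4970 mol/min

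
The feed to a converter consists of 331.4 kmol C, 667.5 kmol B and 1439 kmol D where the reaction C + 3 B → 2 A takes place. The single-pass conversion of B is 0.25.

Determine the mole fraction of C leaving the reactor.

0.119

B reacted = 0.25 × 667.5 = 166.9 kmol; ν_B = −3, so ξ = 166.9/3 = 55.62 kmol.
Outlet amounts (n = n₀ + ν ξ):
  C: 331.4 − 1(55.62) = 275.8
  B: 667.5 − 3(55.62) = 500.6
  A: 0 + 2(55.62) = 111.2
  D: 1439 (inert)
Total out = 2327 kmol; y_C = 275.8 / 2327 = 0.1185.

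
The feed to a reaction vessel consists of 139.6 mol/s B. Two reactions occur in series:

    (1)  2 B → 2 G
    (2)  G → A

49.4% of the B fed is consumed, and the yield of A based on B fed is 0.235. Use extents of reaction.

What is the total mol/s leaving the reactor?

140 mol/s

Conversion of B: B consumed = 2ξ₁ = 0.494 × 139.6 → ξ₁ = 34.48 mol/s.
Yield of A: 1ξ₂ / 139.6 = 0.235 → ξ₂ = 32.81 mol/s.
Outlet amounts (n = n₀ + Σ ν·ξ):
  B: 139.6 − 2(34.48) = 70.64
  G: 0 + 2(34.48) − 1(32.81) = 36.16
  A: 0 + 1(32.81) = 32.81
Total out = 70.64 + 36.16 + 32.81 = 139.6 mol/s.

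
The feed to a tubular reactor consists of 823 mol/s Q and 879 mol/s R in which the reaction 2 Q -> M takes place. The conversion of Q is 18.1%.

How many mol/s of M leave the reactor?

74.5 mol/s

Q reacted = 0.181 × 823 = 149 mol/s; ν_Q = −2, so ξ = 149/2 = 74.48 mol/s.
Outlet amounts (n = n₀ + ν ξ):
  Q: 823 − 2(74.48) = 674
  M: 0 + 1(74.48) = 74.48
  R: 879 (inert)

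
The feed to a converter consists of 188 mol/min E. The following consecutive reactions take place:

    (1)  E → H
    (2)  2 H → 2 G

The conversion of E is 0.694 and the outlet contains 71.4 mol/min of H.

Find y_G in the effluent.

Conversion of E: E consumed = 1ξ₁ = 0.694 × 188 → ξ₁ = 130.5 mol/min.
H balance: n_H = 0 + 1ξ₁ − 2ξ₂ = 71.4 → ξ₂ = (1·130.5 − 71.4)/2 = 29.54 mol/min.
Outlet amounts (n = n₀ + Σ ν·ξ):
  E: 188 − 1(130.5) = 57.53
  H: 0 + 1(130.5) − 2(29.54) = 71.4
  G: 0 + 2(29.54) = 59.07
Total out = 188 mol/min; y_G = 59.07 / 188 = 0.3142.

0.314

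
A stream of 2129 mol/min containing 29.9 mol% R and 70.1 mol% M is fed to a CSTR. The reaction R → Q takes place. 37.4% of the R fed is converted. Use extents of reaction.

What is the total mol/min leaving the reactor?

R reacted = 0.374 × 636.6 = 238.1 mol/min; ν_R = −1, so ξ = 238.1/1 = 238.1 mol/min.
Outlet amounts (n = n₀ + ν ξ):
  R: 636.6 − 1(238.1) = 398.5
  Q: 0 + 1(238.1) = 238.1
  M: 1492 (inert)
Total out = 398.5 + 238.1 + 1492 = 2129 mol/min.

2130 mol/min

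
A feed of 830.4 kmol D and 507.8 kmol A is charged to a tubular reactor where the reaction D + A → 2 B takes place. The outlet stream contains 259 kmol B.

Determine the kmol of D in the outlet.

701 kmol

For B: n = n₀ + 2ξ → 259 = 0 + 2ξ, giving ξ = 129.5 kmol.
Outlet amounts (n = n₀ + ν ξ):
  D: 830.4 − 1(129.5) = 700.9
  A: 507.8 − 1(129.5) = 378.3
  B: 0 + 2(129.5) = 259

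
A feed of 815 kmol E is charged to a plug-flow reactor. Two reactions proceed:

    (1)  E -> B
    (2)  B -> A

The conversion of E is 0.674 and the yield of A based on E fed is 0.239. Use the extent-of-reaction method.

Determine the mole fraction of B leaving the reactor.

0.435

Conversion of E: E consumed = 1ξ₁ = 0.674 × 815 → ξ₁ = 549.3 kmol.
Yield of A: 1ξ₂ / 815 = 0.239 → ξ₂ = 194.8 kmol.
Outlet amounts (n = n₀ + Σ ν·ξ):
  E: 815 − 1(549.3) = 265.7
  B: 0 + 1(549.3) − 1(194.8) = 354.5
  A: 0 + 1(194.8) = 194.8
Total out = 815 kmol; y_B = 354.5 / 815 = 0.435.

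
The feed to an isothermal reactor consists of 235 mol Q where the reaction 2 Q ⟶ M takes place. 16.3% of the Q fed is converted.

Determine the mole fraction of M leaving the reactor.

Q reacted = 0.163 × 235 = 38.3 mol; ν_Q = −2, so ξ = 38.3/2 = 19.15 mol.
Outlet amounts (n = n₀ + ν ξ):
  Q: 235 − 2(19.15) = 196.7
  M: 0 + 1(19.15) = 19.15
Total out = 215.8 mol; y_M = 19.15 / 215.8 = 0.08873.

0.0887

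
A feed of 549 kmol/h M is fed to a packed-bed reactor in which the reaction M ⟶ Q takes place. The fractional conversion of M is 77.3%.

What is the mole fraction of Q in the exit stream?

M reacted = 0.773 × 549 = 424.4 kmol/h; ν_M = −1, so ξ = 424.4/1 = 424.4 kmol/h.
Outlet amounts (n = n₀ + ν ξ):
  M: 549 − 1(424.4) = 124.6
  Q: 0 + 1(424.4) = 424.4
Total out = 549 kmol/h; y_Q = 424.4 / 549 = 0.773.

0.773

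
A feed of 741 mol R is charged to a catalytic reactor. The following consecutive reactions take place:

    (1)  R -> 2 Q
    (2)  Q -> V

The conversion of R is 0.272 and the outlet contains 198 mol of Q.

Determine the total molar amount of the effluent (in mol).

943 mol

Conversion of R: R consumed = 1ξ₁ = 0.272 × 741 → ξ₁ = 201.6 mol.
Q balance: n_Q = 0 + 2ξ₁ − 1ξ₂ = 198 → ξ₂ = (2·201.6 − 198)/1 = 205.1 mol.
Outlet amounts (n = n₀ + Σ ν·ξ):
  R: 741 − 1(201.6) = 539.4
  Q: 0 + 2(201.6) − 1(205.1) = 198
  V: 0 + 1(205.1) = 205.1
Total out = 539.4 + 198 + 205.1 = 942.6 mol.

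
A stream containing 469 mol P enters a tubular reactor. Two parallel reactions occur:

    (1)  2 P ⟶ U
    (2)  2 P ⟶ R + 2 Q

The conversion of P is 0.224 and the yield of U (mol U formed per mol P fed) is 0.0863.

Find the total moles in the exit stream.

Yield of U: 1ξ₁ / 469 = 0.0863 → ξ₁ = 40.47 mol.
Conversion of P: 2ξ₁ + 2ξ₂ = 0.224 × 469 = 105.1 → ξ₂ = 12.05 mol.
Outlet amounts (n = n₀ + Σ ν·ξ):
  P: 469 − 2(40.47) − 2(12.05) = 363.9
  U: 0 + 1(40.47) = 40.47
  R: 0 + 1(12.05) = 12.05
  Q: 0 + 2(12.05) = 24.11
Total out = 363.9 + 40.47 + 12.05 + 24.11 = 440.6 mol.

441 mol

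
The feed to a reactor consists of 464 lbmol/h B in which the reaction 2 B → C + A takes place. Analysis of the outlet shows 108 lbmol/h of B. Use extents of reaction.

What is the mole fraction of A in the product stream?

0.384

For B: n = n₀ − 2ξ → 108 = 464 − 2ξ, giving ξ = 178 lbmol/h.
Outlet amounts (n = n₀ + ν ξ):
  B: 464 − 2(178) = 108
  C: 0 + 1(178) = 178
  A: 0 + 1(178) = 178
Total out = 464 lbmol/h; y_A = 178 / 464 = 0.3836.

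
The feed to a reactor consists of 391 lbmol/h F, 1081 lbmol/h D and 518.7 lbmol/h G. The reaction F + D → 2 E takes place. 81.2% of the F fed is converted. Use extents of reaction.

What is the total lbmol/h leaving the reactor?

F reacted = 0.812 × 391 = 317.5 lbmol/h; ν_F = −1, so ξ = 317.5/1 = 317.5 lbmol/h.
Outlet amounts (n = n₀ + ν ξ):
  F: 391 − 1(317.5) = 73.51
  D: 1081 − 1(317.5) = 763.5
  E: 0 + 2(317.5) = 635
  G: 518.7 (inert)
Total out = 73.51 + 763.5 + 635 + 518.7 = 1991 lbmol/h.

1990 lbmol/h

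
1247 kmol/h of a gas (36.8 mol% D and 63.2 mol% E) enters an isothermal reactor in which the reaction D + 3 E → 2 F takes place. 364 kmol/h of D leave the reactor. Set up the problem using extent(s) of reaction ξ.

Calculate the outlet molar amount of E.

503 kmol/h

For D: n = n₀ − 1ξ → 364 = 458.9 − 1ξ, giving ξ = 94.9 kmol/h.
Outlet amounts (n = n₀ + ν ξ):
  D: 458.9 − 1(94.9) = 364
  E: 788.1 − 3(94.9) = 503.4
  F: 0 + 2(94.9) = 189.8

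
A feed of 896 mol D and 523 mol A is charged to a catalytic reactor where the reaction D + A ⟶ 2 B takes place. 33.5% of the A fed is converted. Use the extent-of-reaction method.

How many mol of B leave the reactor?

350 mol

A reacted = 0.335 × 523 = 175.2 mol; ν_A = −1, so ξ = 175.2/1 = 175.2 mol.
Outlet amounts (n = n₀ + ν ξ):
  D: 896 − 1(175.2) = 720.8
  A: 523 − 1(175.2) = 347.8
  B: 0 + 2(175.2) = 350.4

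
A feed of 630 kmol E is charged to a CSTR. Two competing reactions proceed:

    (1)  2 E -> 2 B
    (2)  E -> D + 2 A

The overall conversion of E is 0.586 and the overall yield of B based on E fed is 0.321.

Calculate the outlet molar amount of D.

Yield of B: 2ξ₁ / 630 = 0.321 → ξ₁ = 101.1 kmol.
Conversion of E: 2ξ₁ + 1ξ₂ = 0.586 × 630 = 369.2 → ξ₂ = 166.9 kmol.
Outlet amounts (n = n₀ + Σ ν·ξ):
  E: 630 − 2(101.1) − 1(166.9) = 260.8
  B: 0 + 2(101.1) = 202.2
  D: 0 + 1(166.9) = 166.9
  A: 0 + 2(166.9) = 333.9

167 kmol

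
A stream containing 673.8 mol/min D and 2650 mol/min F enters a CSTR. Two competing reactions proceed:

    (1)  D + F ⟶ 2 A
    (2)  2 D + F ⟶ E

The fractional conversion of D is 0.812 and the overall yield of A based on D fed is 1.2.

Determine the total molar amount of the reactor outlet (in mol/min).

3180 mol/min

Yield of A: 2ξ₁ / 673.8 = 1.2 → ξ₁ = 404.3 mol/min.
Conversion of D: 1ξ₁ + 2ξ₂ = 0.812 × 673.8 = 547.1 → ξ₂ = 71.42 mol/min.
Outlet amounts (n = n₀ + Σ ν·ξ):
  D: 673.8 − 1(404.3) − 2(71.42) = 126.7
  F: 2650 − 1(404.3) − 1(71.42) = 2174
  A: 0 + 2(404.3) = 808.6
  E: 0 + 1(71.42) = 71.42
Total out = 126.7 + 2174 + 808.6 + 71.42 = 3181 mol/min.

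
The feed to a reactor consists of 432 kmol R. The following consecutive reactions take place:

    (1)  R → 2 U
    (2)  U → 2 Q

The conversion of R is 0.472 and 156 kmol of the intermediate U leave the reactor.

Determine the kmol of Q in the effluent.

504 kmol

Conversion of R: R consumed = 1ξ₁ = 0.472 × 432 → ξ₁ = 203.9 kmol.
U balance: n_U = 0 + 2ξ₁ − 1ξ₂ = 156 → ξ₂ = (2·203.9 − 156)/1 = 251.8 kmol.
Outlet amounts (n = n₀ + Σ ν·ξ):
  R: 432 − 1(203.9) = 228.1
  U: 0 + 2(203.9) − 1(251.8) = 156
  Q: 0 + 2(251.8) = 503.6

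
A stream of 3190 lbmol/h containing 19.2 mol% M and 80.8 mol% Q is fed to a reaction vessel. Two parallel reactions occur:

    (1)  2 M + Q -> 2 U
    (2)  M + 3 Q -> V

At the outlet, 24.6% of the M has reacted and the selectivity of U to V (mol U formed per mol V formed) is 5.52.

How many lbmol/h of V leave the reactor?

23.1 lbmol/h

Conversion of M: M consumed = 0.246 × 612.5 = 150.7 lbmol/h = 2ξ₁ + 1ξ₂.
Selectivity: 2ξ₁ / (1ξ₂) = 5.52 → ξ₁ = 2.76 ξ₂.
Substitute: (2·2.76 + 1) ξ₂ = 150.7 → ξ₂ = 23.11 lbmol/h, ξ₁ = 63.78 lbmol/h.
Outlet amounts (n = n₀ + Σ ν·ξ):
  M: 612.5 − 2(63.78) − 1(23.11) = 461.8
  Q: 2578 − 1(63.78) − 3(23.11) = 2444
  U: 0 + 2(63.78) = 127.6
  V: 0 + 1(23.11) = 23.11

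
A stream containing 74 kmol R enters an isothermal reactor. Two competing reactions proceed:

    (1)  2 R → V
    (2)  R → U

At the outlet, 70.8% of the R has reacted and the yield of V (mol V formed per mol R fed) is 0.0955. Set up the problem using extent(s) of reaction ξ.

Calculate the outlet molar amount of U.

38.3 kmol

Yield of V: 1ξ₁ / 74 = 0.0955 → ξ₁ = 7.067 kmol.
Conversion of R: 2ξ₁ + 1ξ₂ = 0.708 × 74 = 52.39 → ξ₂ = 38.26 kmol.
Outlet amounts (n = n₀ + Σ ν·ξ):
  R: 74 − 2(7.067) − 1(38.26) = 21.61
  V: 0 + 1(7.067) = 7.067
  U: 0 + 1(38.26) = 38.26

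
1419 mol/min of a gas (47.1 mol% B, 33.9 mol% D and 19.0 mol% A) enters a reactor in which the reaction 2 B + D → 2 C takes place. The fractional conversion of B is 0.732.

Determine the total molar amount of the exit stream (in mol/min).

1170 mol/min

B reacted = 0.732 × 668.3 = 489.2 mol/min; ν_B = −2, so ξ = 489.2/2 = 244.6 mol/min.
Outlet amounts (n = n₀ + ν ξ):
  B: 668.3 − 2(244.6) = 179.1
  D: 481 − 1(244.6) = 236.4
  C: 0 + 2(244.6) = 489.2
  A: 269.6 (inert)
Total out = 179.1 + 236.4 + 489.2 + 269.6 = 1174 mol/min.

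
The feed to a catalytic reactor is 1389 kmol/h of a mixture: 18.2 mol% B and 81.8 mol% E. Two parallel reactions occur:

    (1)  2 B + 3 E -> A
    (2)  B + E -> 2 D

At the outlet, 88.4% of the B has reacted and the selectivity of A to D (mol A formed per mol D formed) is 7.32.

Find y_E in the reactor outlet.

0.841

Conversion of B: B consumed = 0.884 × 252.8 = 223.5 kmol/h = 2ξ₁ + 1ξ₂.
Selectivity: 1ξ₁ / (2ξ₂) = 7.32 → ξ₁ = 14.64 ξ₂.
Substitute: (2·14.64 + 1) ξ₂ = 223.5 → ξ₂ = 7.38 kmol/h, ξ₁ = 108 kmol/h.
Outlet amounts (n = n₀ + Σ ν·ξ):
  B: 252.8 − 2(108) − 1(7.38) = 29.32
  E: 1136 − 3(108) − 1(7.38) = 804.7
  A: 0 + 1(108) = 108
  D: 0 + 2(7.38) = 14.76
Total out = 956.8 kmol/h; y_E = 804.7 / 956.8 = 0.841.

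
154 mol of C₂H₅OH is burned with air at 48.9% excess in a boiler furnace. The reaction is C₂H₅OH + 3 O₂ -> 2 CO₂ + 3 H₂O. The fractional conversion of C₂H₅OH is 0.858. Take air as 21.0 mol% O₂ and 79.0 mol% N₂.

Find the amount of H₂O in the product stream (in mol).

Stoichiometric O₂ = 3 × 154 = 462 mol; O₂ fed = 462 × 1.489 = 687.9 mol.
N₂ fed = 687.9 × 79/21 = 2588 mol.
Fuel reacted = 0.858 × 154 → ξ = 132.1 mol.
Outlet (n = n₀ + ν ξ):
  C₂H₅OH: 154 − 1(132.1) = 21.87
  O₂: 687.9 − 3(132.1) = 291.5
  N₂: 2588 (inert)
  CO₂: 0 + 2(132.1) = 264.3
  H₂O: 0 + 3(132.1) = 396.4

396 mol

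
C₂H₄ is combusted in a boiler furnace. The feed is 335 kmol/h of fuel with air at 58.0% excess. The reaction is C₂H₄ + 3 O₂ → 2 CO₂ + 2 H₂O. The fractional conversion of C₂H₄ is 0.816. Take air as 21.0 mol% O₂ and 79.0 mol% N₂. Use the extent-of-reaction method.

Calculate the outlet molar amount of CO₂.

Stoichiometric O₂ = 3 × 335 = 1005 kmol/h; O₂ fed = 1005 × 1.580 = 1588 kmol/h.
N₂ fed = 1588 × 79/21 = 5974 kmol/h.
Fuel reacted = 0.816 × 335 → ξ = 273.4 kmol/h.
Outlet (n = n₀ + ν ξ):
  C₂H₄: 335 − 1(273.4) = 61.64
  O₂: 1588 − 3(273.4) = 767.8
  N₂: 5974 (inert)
  CO₂: 0 + 2(273.4) = 546.7
  H₂O: 0 + 2(273.4) = 546.7

547 kmol/h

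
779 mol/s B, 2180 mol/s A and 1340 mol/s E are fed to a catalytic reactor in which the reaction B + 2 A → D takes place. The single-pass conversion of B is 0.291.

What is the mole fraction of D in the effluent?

B reacted = 0.291 × 779 = 226.7 mol/s; ν_B = −1, so ξ = 226.7/1 = 226.7 mol/s.
Outlet amounts (n = n₀ + ν ξ):
  B: 779 − 1(226.7) = 552.3
  A: 2180 − 2(226.7) = 1727
  D: 0 + 1(226.7) = 226.7
  E: 1340 (inert)
Total out = 3846 mol/s; y_D = 226.7 / 3846 = 0.05895.

0.0589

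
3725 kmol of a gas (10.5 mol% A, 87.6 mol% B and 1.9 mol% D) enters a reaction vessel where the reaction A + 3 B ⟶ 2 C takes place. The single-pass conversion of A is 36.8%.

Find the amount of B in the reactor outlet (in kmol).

A reacted = 0.368 × 391.1 = 143.9 kmol; ν_A = −1, so ξ = 143.9/1 = 143.9 kmol.
Outlet amounts (n = n₀ + ν ξ):
  A: 391.1 − 1(143.9) = 247.2
  B: 3263 − 3(143.9) = 2831
  C: 0 + 2(143.9) = 287.9
  D: 70.78 (inert)

2830 kmol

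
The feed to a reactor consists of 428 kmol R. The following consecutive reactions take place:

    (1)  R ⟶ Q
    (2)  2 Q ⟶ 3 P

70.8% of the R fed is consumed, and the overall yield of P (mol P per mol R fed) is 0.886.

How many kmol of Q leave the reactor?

50.2 kmol

Conversion of R: R consumed = 1ξ₁ = 0.708 × 428 → ξ₁ = 303 kmol.
Yield of P: 3ξ₂ / 428 = 0.886 → ξ₂ = 126.4 kmol.
Outlet amounts (n = n₀ + Σ ν·ξ):
  R: 428 − 1(303) = 125
  Q: 0 + 1(303) − 2(126.4) = 50.22
  P: 0 + 3(126.4) = 379.2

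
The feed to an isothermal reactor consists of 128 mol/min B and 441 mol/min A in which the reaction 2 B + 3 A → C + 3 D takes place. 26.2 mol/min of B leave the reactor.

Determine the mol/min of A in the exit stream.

288 mol/min

For B: n = n₀ − 2ξ → 26.2 = 128 − 2ξ, giving ξ = 50.9 mol/min.
Outlet amounts (n = n₀ + ν ξ):
  B: 128 − 2(50.9) = 26.2
  A: 441 − 3(50.9) = 288.3
  C: 0 + 1(50.9) = 50.9
  D: 0 + 3(50.9) = 152.7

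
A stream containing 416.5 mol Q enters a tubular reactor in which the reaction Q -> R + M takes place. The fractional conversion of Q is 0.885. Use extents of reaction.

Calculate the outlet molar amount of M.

Q reacted = 0.885 × 416.5 = 368.6 mol; ν_Q = −1, so ξ = 368.6/1 = 368.6 mol.
Outlet amounts (n = n₀ + ν ξ):
  Q: 416.5 − 1(368.6) = 47.9
  R: 0 + 1(368.6) = 368.6
  M: 0 + 1(368.6) = 368.6

369 mol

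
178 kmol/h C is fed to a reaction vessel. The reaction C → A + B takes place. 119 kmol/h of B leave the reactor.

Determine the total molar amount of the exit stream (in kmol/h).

For B: n = n₀ + 1ξ → 119 = 0 + 1ξ, giving ξ = 119 kmol/h.
Outlet amounts (n = n₀ + ν ξ):
  C: 178 − 1(119) = 59
  A: 0 + 1(119) = 119
  B: 0 + 1(119) = 119
Total out = 59 + 119 + 119 = 297 kmol/h.

297 kmol/h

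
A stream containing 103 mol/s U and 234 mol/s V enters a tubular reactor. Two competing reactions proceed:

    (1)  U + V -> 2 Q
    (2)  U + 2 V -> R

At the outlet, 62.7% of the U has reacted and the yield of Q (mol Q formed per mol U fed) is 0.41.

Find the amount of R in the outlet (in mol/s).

43.5 mol/s

Yield of Q: 2ξ₁ / 103 = 0.41 → ξ₁ = 21.11 mol/s.
Conversion of U: 1ξ₁ + 1ξ₂ = 0.627 × 103 = 64.58 → ξ₂ = 43.47 mol/s.
Outlet amounts (n = n₀ + Σ ν·ξ):
  U: 103 − 1(21.11) − 1(43.47) = 38.42
  V: 234 − 1(21.11) − 2(43.47) = 126
  Q: 0 + 2(21.11) = 42.23
  R: 0 + 1(43.47) = 43.47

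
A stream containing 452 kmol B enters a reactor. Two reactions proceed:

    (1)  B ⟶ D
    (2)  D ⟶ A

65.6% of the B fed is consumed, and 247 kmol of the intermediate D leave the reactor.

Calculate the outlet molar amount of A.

49.5 kmol

Conversion of B: B consumed = 1ξ₁ = 0.656 × 452 → ξ₁ = 296.5 kmol.
D balance: n_D = 0 + 1ξ₁ − 1ξ₂ = 247 → ξ₂ = (1·296.5 − 247)/1 = 49.51 kmol.
Outlet amounts (n = n₀ + Σ ν·ξ):
  B: 452 − 1(296.5) = 155.5
  D: 0 + 1(296.5) − 1(49.51) = 247
  A: 0 + 1(49.51) = 49.51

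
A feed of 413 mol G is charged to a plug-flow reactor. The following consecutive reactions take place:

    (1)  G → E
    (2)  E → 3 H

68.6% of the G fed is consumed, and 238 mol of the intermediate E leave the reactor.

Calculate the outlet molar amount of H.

Conversion of G: G consumed = 1ξ₁ = 0.686 × 413 → ξ₁ = 283.3 mol.
E balance: n_E = 0 + 1ξ₁ − 1ξ₂ = 238 → ξ₂ = (1·283.3 − 238)/1 = 45.32 mol.
Outlet amounts (n = n₀ + Σ ν·ξ):
  G: 413 − 1(283.3) = 129.7
  E: 0 + 1(283.3) − 1(45.32) = 238
  H: 0 + 3(45.32) = 136

136 mol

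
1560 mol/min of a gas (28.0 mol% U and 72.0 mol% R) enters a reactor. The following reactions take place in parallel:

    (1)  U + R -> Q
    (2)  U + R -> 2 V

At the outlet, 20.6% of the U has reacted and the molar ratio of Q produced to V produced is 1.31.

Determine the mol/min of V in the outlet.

Conversion of U: U consumed = 0.206 × 436.8 = 89.98 mol/min = 1ξ₁ + 1ξ₂.
Selectivity: 1ξ₁ / (2ξ₂) = 1.31 → ξ₁ = 2.62 ξ₂.
Substitute: (1·2.62 + 1) ξ₂ = 89.98 → ξ₂ = 24.86 mol/min, ξ₁ = 65.12 mol/min.
Outlet amounts (n = n₀ + Σ ν·ξ):
  U: 436.8 − 1(65.12) − 1(24.86) = 346.8
  R: 1123 − 1(65.12) − 1(24.86) = 1033
  Q: 0 + 1(65.12) = 65.12
  V: 0 + 2(24.86) = 49.71

49.7 mol/min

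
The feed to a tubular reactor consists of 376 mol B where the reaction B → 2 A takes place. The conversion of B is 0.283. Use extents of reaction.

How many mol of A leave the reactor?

213 mol

B reacted = 0.283 × 376 = 106.4 mol; ν_B = −1, so ξ = 106.4/1 = 106.4 mol.
Outlet amounts (n = n₀ + ν ξ):
  B: 376 − 1(106.4) = 269.6
  A: 0 + 2(106.4) = 212.8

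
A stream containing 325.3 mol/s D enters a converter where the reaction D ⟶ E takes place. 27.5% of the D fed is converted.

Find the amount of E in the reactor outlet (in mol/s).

D reacted = 0.275 × 325.3 = 89.46 mol/s; ν_D = −1, so ξ = 89.46/1 = 89.46 mol/s.
Outlet amounts (n = n₀ + ν ξ):
  D: 325.3 − 1(89.46) = 235.8
  E: 0 + 1(89.46) = 89.46

89.5 mol/s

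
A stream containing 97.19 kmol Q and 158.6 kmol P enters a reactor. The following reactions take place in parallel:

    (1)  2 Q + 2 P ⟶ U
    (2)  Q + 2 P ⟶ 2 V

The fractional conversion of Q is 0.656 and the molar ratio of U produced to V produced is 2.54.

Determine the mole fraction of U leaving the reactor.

Conversion of Q: Q consumed = 0.656 × 97.19 = 63.76 kmol = 2ξ₁ + 1ξ₂.
Selectivity: 1ξ₁ / (2ξ₂) = 2.54 → ξ₁ = 5.08 ξ₂.
Substitute: (2·5.08 + 1) ξ₂ = 63.76 → ξ₂ = 5.713 kmol, ξ₁ = 29.02 kmol.
Outlet amounts (n = n₀ + Σ ν·ξ):
  Q: 97.19 − 2(29.02) − 1(5.713) = 33.43
  P: 158.6 − 2(29.02) − 2(5.713) = 89.13
  U: 0 + 1(29.02) = 29.02
  V: 0 + 2(5.713) = 11.43
Total out = 163 kmol; y_U = 29.02 / 163 = 0.178.

0.178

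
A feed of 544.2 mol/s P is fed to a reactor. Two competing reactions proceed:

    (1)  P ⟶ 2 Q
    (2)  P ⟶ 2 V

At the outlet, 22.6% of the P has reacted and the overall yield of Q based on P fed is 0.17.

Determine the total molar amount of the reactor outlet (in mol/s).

Yield of Q: 2ξ₁ / 544.2 = 0.17 → ξ₁ = 46.26 mol/s.
Conversion of P: 1ξ₁ + 1ξ₂ = 0.226 × 544.2 = 123 → ξ₂ = 76.73 mol/s.
Outlet amounts (n = n₀ + Σ ν·ξ):
  P: 544.2 − 1(46.26) − 1(76.73) = 421.2
  Q: 0 + 2(46.26) = 92.51
  V: 0 + 2(76.73) = 153.5
Total out = 421.2 + 92.51 + 153.5 = 667.2 mol/s.

667 mol/s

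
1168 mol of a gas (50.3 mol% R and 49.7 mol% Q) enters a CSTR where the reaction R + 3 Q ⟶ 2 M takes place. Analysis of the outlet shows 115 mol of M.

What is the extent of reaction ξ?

For M: n = n₀ + 2ξ → 115 = 0 + 2ξ, giving ξ = 57.5 mol.
Outlet amounts (n = n₀ + ν ξ):
  R: 587.5 − 1(57.5) = 530
  Q: 580.5 − 3(57.5) = 408
  M: 0 + 2(57.5) = 115

ξ = 57.5 mol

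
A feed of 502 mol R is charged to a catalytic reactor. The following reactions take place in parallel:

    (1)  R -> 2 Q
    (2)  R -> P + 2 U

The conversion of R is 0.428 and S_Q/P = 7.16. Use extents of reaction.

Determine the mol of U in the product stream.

Conversion of R: R consumed = 0.428 × 502 = 214.9 mol = 1ξ₁ + 1ξ₂.
Selectivity: 2ξ₁ / (1ξ₂) = 7.16 → ξ₁ = 3.58 ξ₂.
Substitute: (1·3.58 + 1) ξ₂ = 214.9 → ξ₂ = 46.91 mol, ξ₁ = 167.9 mol.
Outlet amounts (n = n₀ + Σ ν·ξ):
  R: 502 − 1(167.9) − 1(46.91) = 287.1
  Q: 0 + 2(167.9) = 335.9
  P: 0 + 1(46.91) = 46.91
  U: 0 + 2(46.91) = 93.82

93.8 mol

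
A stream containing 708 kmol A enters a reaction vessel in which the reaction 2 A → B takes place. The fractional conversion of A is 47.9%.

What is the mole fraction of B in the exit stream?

A reacted = 0.479 × 708 = 339.1 kmol; ν_A = −2, so ξ = 339.1/2 = 169.6 kmol.
Outlet amounts (n = n₀ + ν ξ):
  A: 708 − 2(169.6) = 368.9
  B: 0 + 1(169.6) = 169.6
Total out = 538.4 kmol; y_B = 169.6 / 538.4 = 0.3149.

0.315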